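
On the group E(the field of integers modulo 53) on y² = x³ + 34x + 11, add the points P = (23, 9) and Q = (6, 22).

(20, 23)

(23, 9) + (6, 22). λ = (22 - 9)/(6 - 23) ≡ 13/36 mod 53. 36⁻¹ ≡ 28 (mod 53), so λ ≡ 46.
  x = λ² - 23 - 6 = 2116 - 29 ≡ 20; y = λ·(23 - 20) - 9 ≡ 23. → (20, 23)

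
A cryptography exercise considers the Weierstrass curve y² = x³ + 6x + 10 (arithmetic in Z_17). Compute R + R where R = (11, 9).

(3, 2)

tangent at (11, 9): λ = (3·11² + 6)/(2·9) ≡ 12/1. 1⁻¹ ≡ 1 (mod 17), so λ ≡ 12·1 ≡ 12.
  x = λ² - 11 - 11 = 144 - 22 ≡ 3; y = λ·(11 - 3) - 9 ≡ 2. → (3, 2)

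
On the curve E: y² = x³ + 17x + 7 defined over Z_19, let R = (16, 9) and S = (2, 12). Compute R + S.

(12, 1)

(16, 9) + (2, 12). λ = (12 - 9)/(2 - 16) ≡ 3/5 mod 19. 5⁻¹ ≡ 4 (mod 19) since 5·4 = 20 ≡ 1, so λ ≡ 12.
  x = λ² - 16 - 2 = 144 - 18 ≡ 12; y = λ·(16 - 12) - 9 ≡ 1. → (12, 1)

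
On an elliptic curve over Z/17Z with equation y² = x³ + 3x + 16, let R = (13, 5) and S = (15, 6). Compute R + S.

(2, 9)

(13, 5) + (15, 6). λ = (6 - 5)/(15 - 13) ≡ 1/2 mod 17. 2⁻¹ ≡ 9 (mod 17), so λ ≡ 9.
  x = λ² - 13 - 15 = 81 - 28 ≡ 2; y = λ·(13 - 2) - 5 ≡ 9. → (2, 9)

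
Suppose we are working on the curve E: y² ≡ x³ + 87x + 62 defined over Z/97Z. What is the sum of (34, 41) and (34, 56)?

O

The two points share x = 34 and their y-coordinates satisfy 41 + 56 ≡ 0 (mod 97), so they are inverses. Their sum is O.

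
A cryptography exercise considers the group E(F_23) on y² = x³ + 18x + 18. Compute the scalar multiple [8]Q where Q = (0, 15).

(20, 12)

Repeated addition: build up to 8Q.
2Q: tangent at (0, 15): λ = (3·0² + 18)/(2·15) ≡ 18/7. 7⁻¹ ≡ 10 (mod 23), so λ ≡ 18·10 ≡ 19.
  x = λ² - 0 - 0 = 361 - 0 ≡ 16; y = λ·(0 - 16) - 15 ≡ 3. → (16, 3)
3Q: (16, 3) + (0, 15). λ = (15 - 3)/(0 - 16) ≡ 12/7 mod 23. 7⁻¹ ≡ 10 (mod 23), so λ ≡ 5.
  x = λ² - 16 - 0 = 25 - 16 ≡ 9; y = λ·(16 - 9) - 3 ≡ 9. → (9, 9)
4Q: (9, 9) + (0, 15). λ = (15 - 9)/(0 - 9) ≡ 6/14 mod 23. 14⁻¹ ≡ 5 (mod 23) since 14·5 = 70 ≡ 1, so λ ≡ 7.
  x = λ² - 9 - 0 = 49 - 9 ≡ 17; y = λ·(9 - 17) - 9 ≡ 4. → (17, 4)
5Q: (17, 4) + (0, 15). λ = (15 - 4)/(0 - 17) ≡ 11/6 mod 23. 6⁻¹ ≡ 4 (mod 23), so λ ≡ 21.
  x = λ² - 17 - 0 = 441 - 17 ≡ 10; y = λ·(17 - 10) - 4 ≡ 5. → (10, 5)
6Q: (10, 5) + (0, 15). λ = (15 - 5)/(0 - 10) ≡ 10/13 mod 23. 13⁻¹ ≡ 16 (mod 23) since 13·16 = 208 ≡ 1, so λ ≡ 22.
  x = λ² - 10 - 0 = 484 - 10 ≡ 14; y = λ·(10 - 14) - 5 ≡ 22. → (14, 22)
7Q: (14, 22) + (0, 15). λ = (15 - 22)/(0 - 14) ≡ 16/9 mod 23. 9⁻¹ ≡ 18 (mod 23), so λ ≡ 12.
  x = λ² - 14 - 0 = 144 - 14 ≡ 15; y = λ·(14 - 15) - 22 ≡ 12. → (15, 12)
8Q: (15, 12) + (0, 15). λ = (15 - 12)/(0 - 15) ≡ 3/8 mod 23. 8⁻¹ ≡ 3 (mod 23), so λ ≡ 9.
  x = λ² - 15 - 0 = 81 - 15 ≡ 20; y = λ·(15 - 20) - 12 ≡ 12. → (20, 12)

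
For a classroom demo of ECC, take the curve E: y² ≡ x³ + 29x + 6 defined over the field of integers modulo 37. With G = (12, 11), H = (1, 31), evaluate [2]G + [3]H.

First 2G:
Repeated addition: build up to 2G.
2G: tangent at (12, 11): λ = (3·12² + 29)/(2·11) ≡ 17/22. 22⁻¹ ≡ 32 (mod 37), so λ ≡ 17·32 ≡ 26.
  x = λ² - 12 - 12 = 676 - 24 ≡ 23; y = λ·(12 - 23) - 11 ≡ 36. → (23, 36)
2G = (23, 36).
Next 3H:
Repeated addition: build up to 3H.
2H: tangent at (1, 31): λ = (3·1² + 29)/(2·31) ≡ 32/25. 25⁻¹ ≡ 3 (mod 37), so λ ≡ 32·3 ≡ 22.
  x = λ² - 1 - 1 = 484 - 2 ≡ 1; y = λ·(1 - 1) - 31 ≡ 6. → (1, 6)
3H: (1, 6) + (1, 31): same x and y₁ ≡ -y₂, so the sum is O.
3H = O.
Finally 2G + 3H:
(23, 36) + O = (23, 36) (identity).

(23, 36)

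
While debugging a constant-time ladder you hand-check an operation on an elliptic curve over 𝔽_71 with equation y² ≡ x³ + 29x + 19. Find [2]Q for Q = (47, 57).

tangent at (47, 57): λ = (3·47² + 29)/(2·57) ≡ 53/43. 43⁻¹ ≡ 38 (mod 71) since 43·38 = 1634 ≡ 1, so λ ≡ 53·38 ≡ 26.
  x = λ² - 47 - 47 = 676 - 94 ≡ 14; y = λ·(47 - 14) - 57 ≡ 20. → (14, 20)

(14, 20)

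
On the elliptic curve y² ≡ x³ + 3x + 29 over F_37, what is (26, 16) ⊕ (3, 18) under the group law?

(5, 24)

(26, 16) + (3, 18). λ = (18 - 16)/(3 - 26) ≡ 2/14 mod 37. 14⁻¹ ≡ 8 (mod 37), so λ ≡ 16.
  x = λ² - 26 - 3 = 256 - 29 ≡ 5; y = λ·(26 - 5) - 16 ≡ 24. → (5, 24)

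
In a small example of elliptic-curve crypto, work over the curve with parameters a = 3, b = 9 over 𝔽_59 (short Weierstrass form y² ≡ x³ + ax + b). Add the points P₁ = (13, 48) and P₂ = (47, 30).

(15, 19)

(13, 48) + (47, 30). λ = (30 - 48)/(47 - 13) ≡ 41/34 mod 59. 34⁻¹ ≡ 33 (mod 59), so λ ≡ 55.
  x = λ² - 13 - 47 = 3025 - 60 ≡ 15; y = λ·(13 - 15) - 48 ≡ 19. → (15, 19)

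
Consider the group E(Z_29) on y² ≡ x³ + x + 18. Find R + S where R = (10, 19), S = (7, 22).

(13, 13)

(10, 19) + (7, 22). λ = (22 - 19)/(7 - 10) ≡ 3/26 mod 29. 26⁻¹ ≡ 19 (mod 29), so λ ≡ 28.
  x = λ² - 10 - 7 = 784 - 17 ≡ 13; y = λ·(10 - 13) - 19 ≡ 13. → (13, 13)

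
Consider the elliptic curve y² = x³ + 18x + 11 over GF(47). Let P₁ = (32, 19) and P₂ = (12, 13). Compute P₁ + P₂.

(28, 1)

(32, 19) + (12, 13). λ = (13 - 19)/(12 - 32) ≡ 41/27 mod 47. 27⁻¹ ≡ 7 (mod 47), so λ ≡ 5.
  x = λ² - 32 - 12 = 25 - 44 ≡ 28; y = λ·(32 - 28) - 19 ≡ 1. → (28, 1)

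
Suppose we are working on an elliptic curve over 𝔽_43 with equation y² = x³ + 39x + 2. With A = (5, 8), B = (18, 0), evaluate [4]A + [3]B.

First 4A:
Double-and-add on 4 = (100)₂. Start with A = (5, 8) for the leading 1-bit.
double: tangent at (5, 8): λ = (3·5² + 39)/(2·8) ≡ 28/16. 16⁻¹ ≡ 35 (mod 43), so λ ≡ 28·35 ≡ 34.
  x = λ² - 5 - 5 = 1156 - 10 ≡ 28; y = λ·(5 - 28) - 8 ≡ 27. → (28, 27)
double: tangent at (28, 27): λ = (3·28² + 39)/(2·27) ≡ 26/11. 11⁻¹ ≡ 4 (mod 43), so λ ≡ 26·4 ≡ 18.
  x = λ² - 28 - 28 = 324 - 56 ≡ 10; y = λ·(28 - 10) - 27 ≡ 39. → (10, 39)
4A = (10, 39).
Next 3B:
Repeated addition: build up to 3B.
2B: (18, 0) + (18, 0): same x and y₁ ≡ -y₂, so the sum is 𝒪.
3B: 𝒪 + (18, 0) = (18, 0) (identity).
3B = (18, 0).
Finally 4A + 3B:
(10, 39) + (18, 0). λ = (0 - 39)/(18 - 10) ≡ 4/8 mod 43. 8⁻¹ ≡ 27 (mod 43), so λ ≡ 22.
  x = λ² - 10 - 18 = 484 - 28 ≡ 26; y = λ·(10 - 26) - 39 ≡ 39. → (26, 39)

(26, 39)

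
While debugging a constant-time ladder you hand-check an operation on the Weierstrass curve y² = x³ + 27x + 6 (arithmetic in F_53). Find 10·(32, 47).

Write P = (32, 47).
Double-and-add on 10 = (1010)₂. Start with P = (32, 47) for the leading 1-bit.
double: tangent at (32, 47): λ = (3·32² + 27)/(2·47) ≡ 25/41. 41⁻¹ ≡ 22 (mod 53), so λ ≡ 25·22 ≡ 20.
  x = λ² - 32 - 32 = 400 - 64 ≡ 18; y = λ·(32 - 18) - 47 ≡ 21. → (18, 21)
double: tangent at (18, 21): λ = (3·18² + 27)/(2·21) ≡ 45/42. 42⁻¹ ≡ 24 (mod 53), so λ ≡ 45·24 ≡ 20.
  x = λ² - 18 - 18 = 400 - 36 ≡ 46; y = λ·(18 - 46) - 21 ≡ 2. → (46, 2)
add P: (46, 2) + (32, 47). λ = (47 - 2)/(32 - 46) ≡ 45/39 mod 53. 39⁻¹ ≡ 34 (mod 53), so λ ≡ 46.
  x = λ² - 46 - 32 = 2116 - 78 ≡ 24; y = λ·(46 - 24) - 2 ≡ 3. → (24, 3)
double: tangent at (24, 3): λ = (3·24² + 27)/(2·3) ≡ 6/6. 6⁻¹ ≡ 9 (mod 53) since 6·9 = 54 ≡ 1, so λ ≡ 6·9 ≡ 1.
  x = λ² - 24 - 24 = 1 - 48 ≡ 6; y = λ·(24 - 6) - 3 ≡ 15. → (6, 15)

(6, 15)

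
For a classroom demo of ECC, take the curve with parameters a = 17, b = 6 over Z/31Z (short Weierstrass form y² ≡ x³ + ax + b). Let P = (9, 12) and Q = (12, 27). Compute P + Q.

(4, 13)

(9, 12) + (12, 27). λ = (27 - 12)/(12 - 9) ≡ 15/3 mod 31. 3⁻¹ ≡ 21 (mod 31), so λ ≡ 5.
  x = λ² - 9 - 12 = 25 - 21 ≡ 4; y = λ·(9 - 4) - 12 ≡ 13. → (4, 13)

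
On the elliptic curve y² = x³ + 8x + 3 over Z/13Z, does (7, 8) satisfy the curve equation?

yes

y² = 8² ≡ 12; x³ + 8x + 3 = 402 ≡ 12 (mod 13). 12 = 12.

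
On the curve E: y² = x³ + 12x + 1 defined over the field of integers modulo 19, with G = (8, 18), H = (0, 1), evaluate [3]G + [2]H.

(11, 18)

First 3G:
Repeated addition: build up to 3G.
2G: tangent at (8, 18): λ = (3·8² + 12)/(2·18) ≡ 14/17. 17⁻¹ ≡ 9 (mod 19), so λ ≡ 14·9 ≡ 12.
  x = λ² - 8 - 8 = 144 - 16 ≡ 14; y = λ·(8 - 14) - 18 ≡ 5. → (14, 5)
3G: (14, 5) + (8, 18). λ = (18 - 5)/(8 - 14) ≡ 13/13 mod 19. 13⁻¹ ≡ 3 (mod 19), so λ ≡ 1.
  x = λ² - 14 - 8 = 1 - 22 ≡ 17; y = λ·(14 - 17) - 5 ≡ 11. → (17, 11)
3G = (17, 11).
Next 2H:
Repeated addition: build up to 2H.
2H: tangent at (0, 1): λ = (3·0² + 12)/(2·1) ≡ 12/2. 2⁻¹ ≡ 10 (mod 19) since 2·10 = 20 ≡ 1, so λ ≡ 12·10 ≡ 6.
  x = λ² - 0 - 0 = 36 - 0 ≡ 17; y = λ·(0 - 17) - 1 ≡ 11. → (17, 11)
2H = (17, 11).
Finally 3G + 2H:
tangent at (17, 11): λ = (3·17² + 12)/(2·11) ≡ 5/3. 3⁻¹ ≡ 13 (mod 19), so λ ≡ 5·13 ≡ 8.
  x = λ² - 17 - 17 = 64 - 34 ≡ 11; y = λ·(17 - 11) - 11 ≡ 18. → (11, 18)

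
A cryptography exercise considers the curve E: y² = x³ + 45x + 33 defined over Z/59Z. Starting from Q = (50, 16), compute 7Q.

Double-and-add on 7 = (111)₂. Start with Q = (50, 16) for the leading 1-bit.
double: tangent at (50, 16): λ = (3·50² + 45)/(2·16) ≡ 52/32. 32⁻¹ ≡ 24 (mod 59), so λ ≡ 52·24 ≡ 9.
  x = λ² - 50 - 50 = 81 - 100 ≡ 40; y = λ·(50 - 40) - 16 ≡ 15. → (40, 15)
add Q: (40, 15) + (50, 16). λ = (16 - 15)/(50 - 40) ≡ 1/10 mod 59. 10⁻¹ ≡ 6 (mod 59), so λ ≡ 6.
  x = λ² - 40 - 50 = 36 - 90 ≡ 5; y = λ·(40 - 5) - 15 ≡ 18. → (5, 18)
double: tangent at (5, 18): λ = (3·5² + 45)/(2·18) ≡ 2/36. 36⁻¹ ≡ 41 (mod 59) since 36·41 = 1476 ≡ 1, so λ ≡ 2·41 ≡ 23.
  x = λ² - 5 - 5 = 529 - 10 ≡ 47; y = λ·(5 - 47) - 18 ≡ 19. → (47, 19)
add Q: (47, 19) + (50, 16). λ = (16 - 19)/(50 - 47) ≡ 56/3 mod 59. 3⁻¹ ≡ 20 (mod 59), so λ ≡ 58.
  x = λ² - 47 - 50 = 3364 - 97 ≡ 22; y = λ·(47 - 22) - 19 ≡ 15. → (22, 15)

(22, 15)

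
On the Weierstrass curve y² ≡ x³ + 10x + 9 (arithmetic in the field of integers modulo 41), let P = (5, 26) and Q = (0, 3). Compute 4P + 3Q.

(27, 6)

First 4P:
Repeated addition: build up to 4P.
2P: tangent at (5, 26): λ = (3·5² + 10)/(2·26) ≡ 3/11. 11⁻¹ ≡ 15 (mod 41) since 11·15 = 165 ≡ 1, so λ ≡ 3·15 ≡ 4.
  x = λ² - 5 - 5 = 16 - 10 ≡ 6; y = λ·(5 - 6) - 26 ≡ 11. → (6, 11)
3P: (6, 11) + (5, 26). λ = (26 - 11)/(5 - 6) ≡ 15/40 mod 41. 40⁻¹ ≡ 40 (mod 41), so λ ≡ 26.
  x = λ² - 6 - 5 = 676 - 11 ≡ 9; y = λ·(6 - 9) - 11 ≡ 34. → (9, 34)
4P: (9, 34) + (5, 26). λ = (26 - 34)/(5 - 9) ≡ 33/37 mod 41. 37⁻¹ ≡ 10 (mod 41), so λ ≡ 2.
  x = λ² - 9 - 5 = 4 - 14 ≡ 31; y = λ·(9 - 31) - 34 ≡ 4. → (31, 4)
4P = (31, 4).
Next 3Q:
Repeated addition: build up to 3Q.
2Q: tangent at (0, 3): λ = (3·0² + 10)/(2·3) ≡ 10/6. 6⁻¹ ≡ 7 (mod 41), so λ ≡ 10·7 ≡ 29.
  x = λ² - 0 - 0 = 841 - 0 ≡ 21; y = λ·(0 - 21) - 3 ≡ 3. → (21, 3)
3Q: (21, 3) + (0, 3). λ = (3 - 3)/(0 - 21) ≡ 0/20 mod 41. 20⁻¹ ≡ 39 (mod 41), so λ ≡ 0.
  x = λ² - 21 - 0 = 0 - 21 ≡ 20; y = λ·(21 - 20) - 3 ≡ 38. → (20, 38)
3Q = (20, 38).
Finally 4P + 3Q:
(31, 4) + (20, 38). λ = (38 - 4)/(20 - 31) ≡ 34/30 mod 41. 30⁻¹ ≡ 26 (mod 41), so λ ≡ 23.
  x = λ² - 31 - 20 = 529 - 51 ≡ 27; y = λ·(31 - 27) - 4 ≡ 6. → (27, 6)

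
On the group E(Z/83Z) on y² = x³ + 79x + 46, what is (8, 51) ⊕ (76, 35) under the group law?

(16, 29)

(8, 51) + (76, 35). λ = (35 - 51)/(76 - 8) ≡ 67/68 mod 83. 68⁻¹ ≡ 11 (mod 83) since 68·11 = 748 ≡ 1, so λ ≡ 73.
  x = λ² - 8 - 76 = 5329 - 84 ≡ 16; y = λ·(8 - 16) - 51 ≡ 29. → (16, 29)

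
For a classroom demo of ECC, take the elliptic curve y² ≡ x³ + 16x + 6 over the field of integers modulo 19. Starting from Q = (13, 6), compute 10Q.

Repeated addition: build up to 10Q.
2Q: tangent at (13, 6): λ = (3·13² + 16)/(2·6) ≡ 10/12. 12⁻¹ ≡ 8 (mod 19) since 12·8 = 96 ≡ 1, so λ ≡ 10·8 ≡ 4.
  x = λ² - 13 - 13 = 16 - 26 ≡ 9; y = λ·(13 - 9) - 6 ≡ 10. → (9, 10)
3Q: (9, 10) + (13, 6). λ = (6 - 10)/(13 - 9) ≡ 15/4 mod 19. 4⁻¹ ≡ 5 (mod 19) since 4·5 = 20 ≡ 1, so λ ≡ 18.
  x = λ² - 9 - 13 = 324 - 22 ≡ 17; y = λ·(9 - 17) - 10 ≡ 17. → (17, 17)
4Q: (17, 17) + (13, 6). λ = (6 - 17)/(13 - 17) ≡ 8/15 mod 19. 15⁻¹ ≡ 14 (mod 19) since 15·14 = 210 ≡ 1, so λ ≡ 17.
  x = λ² - 17 - 13 = 289 - 30 ≡ 12; y = λ·(17 - 12) - 17 ≡ 11. → (12, 11)
5Q: (12, 11) + (13, 6). λ = (6 - 11)/(13 - 12) ≡ 14/1 mod 19. 1⁻¹ ≡ 1 (mod 19) since 1·1 = 1 ≡ 1, so λ ≡ 14.
  x = λ² - 12 - 13 = 196 - 25 ≡ 0; y = λ·(12 - 0) - 11 ≡ 5. → (0, 5)
6Q: (0, 5) + (13, 6). λ = (6 - 5)/(13 - 0) ≡ 1/13 mod 19. 13⁻¹ ≡ 3 (mod 19), so λ ≡ 3.
  x = λ² - 0 - 13 = 9 - 13 ≡ 15; y = λ·(0 - 15) - 5 ≡ 7. → (15, 7)
7Q: (15, 7) + (13, 6). λ = (6 - 7)/(13 - 15) ≡ 18/17 mod 19. 17⁻¹ ≡ 9 (mod 19), so λ ≡ 10.
  x = λ² - 15 - 13 = 100 - 28 ≡ 15; y = λ·(15 - 15) - 7 ≡ 12. → (15, 12)
8Q: (15, 12) + (13, 6). λ = (6 - 12)/(13 - 15) ≡ 13/17 mod 19. 17⁻¹ ≡ 9 (mod 19) since 17·9 = 153 ≡ 1, so λ ≡ 3.
  x = λ² - 15 - 13 = 9 - 28 ≡ 0; y = λ·(15 - 0) - 12 ≡ 14. → (0, 14)
9Q: (0, 14) + (13, 6). λ = (6 - 14)/(13 - 0) ≡ 11/13 mod 19. 13⁻¹ ≡ 3 (mod 19), so λ ≡ 14.
  x = λ² - 0 - 13 = 196 - 13 ≡ 12; y = λ·(0 - 12) - 14 ≡ 8. → (12, 8)
10Q: (12, 8) + (13, 6). λ = (6 - 8)/(13 - 12) ≡ 17/1 mod 19. 1⁻¹ ≡ 1 (mod 19), so λ ≡ 17.
  x = λ² - 12 - 13 = 289 - 25 ≡ 17; y = λ·(12 - 17) - 8 ≡ 2. → (17, 2)

(17, 2)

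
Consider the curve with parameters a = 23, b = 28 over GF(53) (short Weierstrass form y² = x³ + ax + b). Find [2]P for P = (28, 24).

(1, 30)

tangent at (28, 24): λ = (3·28² + 23)/(2·24) ≡ 43/48. 48⁻¹ ≡ 21 (mod 53), so λ ≡ 43·21 ≡ 2.
  x = λ² - 28 - 28 = 4 - 56 ≡ 1; y = λ·(28 - 1) - 24 ≡ 30. → (1, 30)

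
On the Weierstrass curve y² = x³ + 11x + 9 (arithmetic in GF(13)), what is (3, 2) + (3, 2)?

tangent at (3, 2): λ = (3·3² + 11)/(2·2) ≡ 12/4. 4⁻¹ ≡ 10 (mod 13), so λ ≡ 12·10 ≡ 3.
  x = λ² - 3 - 3 = 9 - 6 ≡ 3; y = λ·(3 - 3) - 2 ≡ 11. → (3, 11)

(3, 11)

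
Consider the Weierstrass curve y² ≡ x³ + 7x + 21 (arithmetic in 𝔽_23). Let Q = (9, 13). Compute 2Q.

(6, 7)

tangent at (9, 13): λ = (3·9² + 7)/(2·13) ≡ 20/3. 3⁻¹ ≡ 8 (mod 23), so λ ≡ 20·8 ≡ 22.
  x = λ² - 9 - 9 = 484 - 18 ≡ 6; y = λ·(9 - 6) - 13 ≡ 7. → (6, 7)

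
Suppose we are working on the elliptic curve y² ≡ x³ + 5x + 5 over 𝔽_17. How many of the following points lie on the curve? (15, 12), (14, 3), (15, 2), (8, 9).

2

(15, 12): 12² ≡ 8, rhs ≡ 4 → off.
(14, 3): 3² ≡ 9, rhs ≡ 14 → off.
(15, 2): 2² ≡ 4, rhs ≡ 4 → on.
(8, 9): 9² ≡ 13, rhs ≡ 13 → on.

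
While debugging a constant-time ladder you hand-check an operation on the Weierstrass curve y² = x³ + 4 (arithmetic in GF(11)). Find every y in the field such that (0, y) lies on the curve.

x³ + 0x + 4 = 4 ≡ 4 (mod 11).
Square roots of 4 mod 11: 2 and 9 (since 2² = 4 ≡ 4).

2, 9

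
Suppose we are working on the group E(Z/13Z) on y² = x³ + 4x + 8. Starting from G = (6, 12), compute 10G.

Repeated addition: build up to 10G.
2G: tangent at (6, 12): λ = (3·6² + 4)/(2·12) ≡ 8/11. 11⁻¹ ≡ 6 (mod 13) since 11·6 = 66 ≡ 1, so λ ≡ 8·6 ≡ 9.
  x = λ² - 6 - 6 = 81 - 12 ≡ 4; y = λ·(6 - 4) - 12 ≡ 6. → (4, 6)
3G: (4, 6) + (6, 12). λ = (12 - 6)/(6 - 4) ≡ 6/2 mod 13. 2⁻¹ ≡ 7 (mod 13) since 2·7 = 14 ≡ 1, so λ ≡ 3.
  x = λ² - 4 - 6 = 9 - 10 ≡ 12; y = λ·(4 - 12) - 6 ≡ 9. → (12, 9)
4G: (12, 9) + (6, 12). λ = (12 - 9)/(6 - 12) ≡ 3/7 mod 13. 7⁻¹ ≡ 2 (mod 13) since 7·2 = 14 ≡ 1, so λ ≡ 6.
  x = λ² - 12 - 6 = 36 - 18 ≡ 5; y = λ·(12 - 5) - 9 ≡ 7. → (5, 7)
5G: (5, 7) + (6, 12). λ = (12 - 7)/(6 - 5) ≡ 5/1 mod 13. 1⁻¹ ≡ 1 (mod 13), so λ ≡ 5.
  x = λ² - 5 - 6 = 25 - 11 ≡ 1; y = λ·(5 - 1) - 7 ≡ 0. → (1, 0)
6G: (1, 0) + (6, 12). λ = (12 - 0)/(6 - 1) ≡ 12/5 mod 13. 5⁻¹ ≡ 8 (mod 13), so λ ≡ 5.
  x = λ² - 1 - 6 = 25 - 7 ≡ 5; y = λ·(1 - 5) - 0 ≡ 6. → (5, 6)
7G: (5, 6) + (6, 12). λ = (12 - 6)/(6 - 5) ≡ 6/1 mod 13. 1⁻¹ ≡ 1 (mod 13), so λ ≡ 6.
  x = λ² - 5 - 6 = 36 - 11 ≡ 12; y = λ·(5 - 12) - 6 ≡ 4. → (12, 4)
8G: (12, 4) + (6, 12). λ = (12 - 4)/(6 - 12) ≡ 8/7 mod 13. 7⁻¹ ≡ 2 (mod 13) since 7·2 = 14 ≡ 1, so λ ≡ 3.
  x = λ² - 12 - 6 = 9 - 18 ≡ 4; y = λ·(12 - 4) - 4 ≡ 7. → (4, 7)
9G: (4, 7) + (6, 12). λ = (12 - 7)/(6 - 4) ≡ 5/2 mod 13. 2⁻¹ ≡ 7 (mod 13), so λ ≡ 9.
  x = λ² - 4 - 6 = 81 - 10 ≡ 6; y = λ·(4 - 6) - 7 ≡ 1. → (6, 1)
10G: (6, 1) + (6, 12): same x and y₁ ≡ -y₂, so the sum is O.

O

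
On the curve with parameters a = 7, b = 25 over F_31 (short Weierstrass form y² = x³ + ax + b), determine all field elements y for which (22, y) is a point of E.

15, 16

x³ + 7x + 25 = 10827 ≡ 8 (mod 31).
Square roots of 8 mod 31: 15 and 16 (since 15² = 225 ≡ 8).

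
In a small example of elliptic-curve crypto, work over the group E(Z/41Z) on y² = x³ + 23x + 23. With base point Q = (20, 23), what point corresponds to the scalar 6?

(2, 35)

Repeated addition: build up to 6Q.
2Q: tangent at (20, 23): λ = (3·20² + 23)/(2·23) ≡ 34/5. 5⁻¹ ≡ 33 (mod 41), so λ ≡ 34·33 ≡ 15.
  x = λ² - 20 - 20 = 225 - 40 ≡ 21; y = λ·(20 - 21) - 23 ≡ 3. → (21, 3)
3Q: (21, 3) + (20, 23). λ = (23 - 3)/(20 - 21) ≡ 20/40 mod 41. 40⁻¹ ≡ 40 (mod 41), so λ ≡ 21.
  x = λ² - 21 - 20 = 441 - 41 ≡ 31; y = λ·(21 - 31) - 3 ≡ 33. → (31, 33)
4Q: (31, 33) + (20, 23). λ = (23 - 33)/(20 - 31) ≡ 31/30 mod 41. 30⁻¹ ≡ 26 (mod 41), so λ ≡ 27.
  x = λ² - 31 - 20 = 729 - 51 ≡ 22; y = λ·(31 - 22) - 33 ≡ 5. → (22, 5)
5Q: (22, 5) + (20, 23). λ = (23 - 5)/(20 - 22) ≡ 18/39 mod 41. 39⁻¹ ≡ 20 (mod 41), so λ ≡ 32.
  x = λ² - 22 - 20 = 1024 - 42 ≡ 39; y = λ·(22 - 39) - 5 ≡ 25. → (39, 25)
6Q: (39, 25) + (20, 23). λ = (23 - 25)/(20 - 39) ≡ 39/22 mod 41. 22⁻¹ ≡ 28 (mod 41) since 22·28 = 616 ≡ 1, so λ ≡ 26.
  x = λ² - 39 - 20 = 676 - 59 ≡ 2; y = λ·(39 - 2) - 25 ≡ 35. → (2, 35)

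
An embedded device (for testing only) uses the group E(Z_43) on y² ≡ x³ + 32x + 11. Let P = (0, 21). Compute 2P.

tangent at (0, 21): λ = (3·0² + 32)/(2·21) ≡ 32/42. 42⁻¹ ≡ 42 (mod 43) since 42·42 = 1764 ≡ 1, so λ ≡ 32·42 ≡ 11.
  x = λ² - 0 - 0 = 121 - 0 ≡ 35; y = λ·(0 - 35) - 21 ≡ 24. → (35, 24)

(35, 24)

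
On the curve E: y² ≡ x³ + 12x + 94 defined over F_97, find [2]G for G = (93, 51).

tangent at (93, 51): λ = (3·93² + 12)/(2·51) ≡ 60/5. 5⁻¹ ≡ 39 (mod 97) since 5·39 = 195 ≡ 1, so λ ≡ 60·39 ≡ 12.
  x = λ² - 93 - 93 = 144 - 186 ≡ 55; y = λ·(93 - 55) - 51 ≡ 17. → (55, 17)

(55, 17)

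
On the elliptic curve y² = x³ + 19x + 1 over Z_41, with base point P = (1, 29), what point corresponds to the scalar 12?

Repeated addition: build up to 12P.
2P: tangent at (1, 29): λ = (3·1² + 19)/(2·29) ≡ 22/17. 17⁻¹ ≡ 29 (mod 41), so λ ≡ 22·29 ≡ 23.
  x = λ² - 1 - 1 = 529 - 2 ≡ 35; y = λ·(1 - 35) - 29 ≡ 9. → (35, 9)
3P: (35, 9) + (1, 29). λ = (29 - 9)/(1 - 35) ≡ 20/7 mod 41. 7⁻¹ ≡ 6 (mod 41), so λ ≡ 38.
  x = λ² - 35 - 1 = 1444 - 36 ≡ 14; y = λ·(35 - 14) - 9 ≡ 10. → (14, 10)
4P: (14, 10) + (1, 29). λ = (29 - 10)/(1 - 14) ≡ 19/28 mod 41. 28⁻¹ ≡ 22 (mod 41), so λ ≡ 8.
  x = λ² - 14 - 1 = 64 - 15 ≡ 8; y = λ·(14 - 8) - 10 ≡ 38. → (8, 38)
5P: (8, 38) + (1, 29). λ = (29 - 38)/(1 - 8) ≡ 32/34 mod 41. 34⁻¹ ≡ 35 (mod 41), so λ ≡ 13.
  x = λ² - 8 - 1 = 169 - 9 ≡ 37; y = λ·(8 - 37) - 38 ≡ 36. → (37, 36)
6P: (37, 36) + (1, 29). λ = (29 - 36)/(1 - 37) ≡ 34/5 mod 41. 5⁻¹ ≡ 33 (mod 41), so λ ≡ 15.
  x = λ² - 37 - 1 = 225 - 38 ≡ 23; y = λ·(37 - 23) - 36 ≡ 10. → (23, 10)
7P: (23, 10) + (1, 29). λ = (29 - 10)/(1 - 23) ≡ 19/19 mod 41. 19⁻¹ ≡ 13 (mod 41) since 19·13 = 247 ≡ 1, so λ ≡ 1.
  x = λ² - 23 - 1 = 1 - 24 ≡ 18; y = λ·(23 - 18) - 10 ≡ 36. → (18, 36)
8P: (18, 36) + (1, 29). λ = (29 - 36)/(1 - 18) ≡ 34/24 mod 41. 24⁻¹ ≡ 12 (mod 41) since 24·12 = 288 ≡ 1, so λ ≡ 39.
  x = λ² - 18 - 1 = 1521 - 19 ≡ 26; y = λ·(18 - 26) - 36 ≡ 21. → (26, 21)
9P: (26, 21) + (1, 29). λ = (29 - 21)/(1 - 26) ≡ 8/16 mod 41. 16⁻¹ ≡ 18 (mod 41) since 16·18 = 288 ≡ 1, so λ ≡ 21.
  x = λ² - 26 - 1 = 441 - 27 ≡ 4; y = λ·(26 - 4) - 21 ≡ 31. → (4, 31)
10P: (4, 31) + (1, 29). λ = (29 - 31)/(1 - 4) ≡ 39/38 mod 41. 38⁻¹ ≡ 27 (mod 41), so λ ≡ 28.
  x = λ² - 4 - 1 = 784 - 5 ≡ 0; y = λ·(4 - 0) - 31 ≡ 40. → (0, 40)
11P: (0, 40) + (1, 29). λ = (29 - 40)/(1 - 0) ≡ 30/1 mod 41. 1⁻¹ ≡ 1 (mod 41), so λ ≡ 30.
  x = λ² - 0 - 1 = 900 - 1 ≡ 38; y = λ·(0 - 38) - 40 ≡ 9. → (38, 9)
12P: (38, 9) + (1, 29). λ = (29 - 9)/(1 - 38) ≡ 20/4 mod 41. 4⁻¹ ≡ 31 (mod 41) since 4·31 = 124 ≡ 1, so λ ≡ 5.
  x = λ² - 38 - 1 = 25 - 39 ≡ 27; y = λ·(38 - 27) - 9 ≡ 5. → (27, 5)

(27, 5)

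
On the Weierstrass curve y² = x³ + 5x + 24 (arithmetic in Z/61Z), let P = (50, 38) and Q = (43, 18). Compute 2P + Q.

First 2P:
Repeated addition: build up to 2P.
2P: tangent at (50, 38): λ = (3·50² + 5)/(2·38) ≡ 2/15. 15⁻¹ ≡ 57 (mod 61), so λ ≡ 2·57 ≡ 53.
  x = λ² - 50 - 50 = 2809 - 100 ≡ 25; y = λ·(50 - 25) - 38 ≡ 6. → (25, 6)
2P = (25, 6).
Finally 2P + Q:
(25, 6) + (43, 18). λ = (18 - 6)/(43 - 25) ≡ 12/18 mod 61. 18⁻¹ ≡ 17 (mod 61), so λ ≡ 21.
  x = λ² - 25 - 43 = 441 - 68 ≡ 7; y = λ·(25 - 7) - 6 ≡ 6. → (7, 6)

(7, 6)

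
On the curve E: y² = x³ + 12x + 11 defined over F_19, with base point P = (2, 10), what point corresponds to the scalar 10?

Repeated addition: build up to 10P.
2P: tangent at (2, 10): λ = (3·2² + 12)/(2·10) ≡ 5/1. 1⁻¹ ≡ 1 (mod 19) since 1·1 = 1 ≡ 1, so λ ≡ 5·1 ≡ 5.
  x = λ² - 2 - 2 = 25 - 4 ≡ 2; y = λ·(2 - 2) - 10 ≡ 9. → (2, 9)
3P: (2, 9) + (2, 10): same x and y₁ ≡ -y₂, so the sum is 𝒪.
4P: 𝒪 + (2, 10) = (2, 10) (identity).
5P: tangent at (2, 10): λ = (3·2² + 12)/(2·10) ≡ 5/1. 1⁻¹ ≡ 1 (mod 19) since 1·1 = 1 ≡ 1, so λ ≡ 5·1 ≡ 5.
  x = λ² - 2 - 2 = 25 - 4 ≡ 2; y = λ·(2 - 2) - 10 ≡ 9. → (2, 9)
6P: (2, 9) + (2, 10): same x and y₁ ≡ -y₂, so the sum is 𝒪.
7P: 𝒪 + (2, 10) = (2, 10) (identity).
8P: tangent at (2, 10): λ = (3·2² + 12)/(2·10) ≡ 5/1. 1⁻¹ ≡ 1 (mod 19), so λ ≡ 5·1 ≡ 5.
  x = λ² - 2 - 2 = 25 - 4 ≡ 2; y = λ·(2 - 2) - 10 ≡ 9. → (2, 9)
9P: (2, 9) + (2, 10): same x and y₁ ≡ -y₂, so the sum is 𝒪.
10P: 𝒪 + (2, 10) = (2, 10) (identity).

(2, 10)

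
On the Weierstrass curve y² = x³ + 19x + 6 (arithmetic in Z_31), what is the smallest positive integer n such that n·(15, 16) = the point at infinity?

2P: tangent at (15, 16): λ = (3·15² + 19)/(2·16) ≡ 12/1. 1⁻¹ ≡ 1 (mod 31), so λ ≡ 12·1 ≡ 12.
  x = λ² - 15 - 15 = 144 - 30 ≡ 21; y = λ·(15 - 21) - 16 ≡ 5. → (21, 5)
3P: (21, 5) + (15, 16). λ = (16 - 5)/(15 - 21) ≡ 11/25 mod 31. 25⁻¹ ≡ 5 (mod 31), so λ ≡ 24.
  x = λ² - 21 - 15 = 576 - 36 ≡ 13; y = λ·(21 - 13) - 5 ≡ 1. → (13, 1)
4P: (13, 1) + (15, 16). λ = (16 - 1)/(15 - 13) ≡ 15/2 mod 31. 2⁻¹ ≡ 16 (mod 31) since 2·16 = 32 ≡ 1, so λ ≡ 23.
  x = λ² - 13 - 15 = 529 - 28 ≡ 5; y = λ·(13 - 5) - 1 ≡ 28. → (5, 28)
5P: (5, 28) + (15, 16). λ = (16 - 28)/(15 - 5) ≡ 19/10 mod 31. 10⁻¹ ≡ 28 (mod 31) since 10·28 = 280 ≡ 1, so λ ≡ 5.
  x = λ² - 5 - 15 = 25 - 20 ≡ 5; y = λ·(5 - 5) - 28 ≡ 3. → (5, 3)
6P: (5, 3) + (15, 16). λ = (16 - 3)/(15 - 5) ≡ 13/10 mod 31. 10⁻¹ ≡ 28 (mod 31), so λ ≡ 23.
  x = λ² - 5 - 15 = 529 - 20 ≡ 13; y = λ·(5 - 13) - 3 ≡ 30. → (13, 30)
7P: (13, 30) + (15, 16). λ = (16 - 30)/(15 - 13) ≡ 17/2 mod 31. 2⁻¹ ≡ 16 (mod 31), so λ ≡ 24.
  x = λ² - 13 - 15 = 576 - 28 ≡ 21; y = λ·(13 - 21) - 30 ≡ 26. → (21, 26)
8P: (21, 26) + (15, 16). λ = (16 - 26)/(15 - 21) ≡ 21/25 mod 31. 25⁻¹ ≡ 5 (mod 31), so λ ≡ 12.
  x = λ² - 21 - 15 = 144 - 36 ≡ 15; y = λ·(21 - 15) - 26 ≡ 15. → (15, 15)
9P: (15, 15) + (15, 16): same x and y₁ ≡ -y₂, so the sum is the point at infinity.
9P = the point at infinity, so the order is 9.

9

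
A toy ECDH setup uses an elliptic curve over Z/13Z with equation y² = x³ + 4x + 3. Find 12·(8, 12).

(11, 0)

Write P = (8, 12).
Double-and-add on 12 = (1100)₂. Start with P = (8, 12) for the leading 1-bit.
double: tangent at (8, 12): λ = (3·8² + 4)/(2·12) ≡ 1/11. 11⁻¹ ≡ 6 (mod 13), so λ ≡ 1·6 ≡ 6.
  x = λ² - 8 - 8 = 36 - 16 ≡ 7; y = λ·(8 - 7) - 12 ≡ 7. → (7, 7)
add P: (7, 7) + (8, 12). λ = (12 - 7)/(8 - 7) ≡ 5/1 mod 13. 1⁻¹ ≡ 1 (mod 13) since 1·1 = 1 ≡ 1, so λ ≡ 5.
  x = λ² - 7 - 8 = 25 - 15 ≡ 10; y = λ·(7 - 10) - 7 ≡ 4. → (10, 4)
double: tangent at (10, 4): λ = (3·10² + 4)/(2·4) ≡ 5/8. 8⁻¹ ≡ 5 (mod 13), so λ ≡ 5·5 ≡ 12.
  x = λ² - 10 - 10 = 144 - 20 ≡ 7; y = λ·(10 - 7) - 4 ≡ 6. → (7, 6)
double: tangent at (7, 6): λ = (3·7² + 4)/(2·6) ≡ 8/12. 12⁻¹ ≡ 12 (mod 13) since 12·12 = 144 ≡ 1, so λ ≡ 8·12 ≡ 5.
  x = λ² - 7 - 7 = 25 - 14 ≡ 11; y = λ·(7 - 11) - 6 ≡ 0. → (11, 0)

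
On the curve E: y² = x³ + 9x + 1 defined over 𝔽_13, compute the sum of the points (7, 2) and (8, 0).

(7, 2) + (8, 0). λ = (0 - 2)/(8 - 7) ≡ 11/1 mod 13. 1⁻¹ ≡ 1 (mod 13), so λ ≡ 11.
  x = λ² - 7 - 8 = 121 - 15 ≡ 2; y = λ·(7 - 2) - 2 ≡ 1. → (2, 1)

(2, 1)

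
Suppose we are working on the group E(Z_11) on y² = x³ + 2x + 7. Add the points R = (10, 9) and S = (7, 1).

(10, 9) + (7, 1). λ = (1 - 9)/(7 - 10) ≡ 3/8 mod 11. 8⁻¹ ≡ 7 (mod 11) since 8·7 = 56 ≡ 1, so λ ≡ 10.
  x = λ² - 10 - 7 = 100 - 17 ≡ 6; y = λ·(10 - 6) - 9 ≡ 9. → (6, 9)

(6, 9)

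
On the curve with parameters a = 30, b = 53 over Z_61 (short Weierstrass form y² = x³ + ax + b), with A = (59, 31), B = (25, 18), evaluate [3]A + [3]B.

(35, 27)

First 3A:
Repeated addition: build up to 3A.
2A: tangent at (59, 31): λ = (3·59² + 30)/(2·31) ≡ 42/1. 1⁻¹ ≡ 1 (mod 61) since 1·1 = 1 ≡ 1, so λ ≡ 42·1 ≡ 42.
  x = λ² - 59 - 59 = 1764 - 118 ≡ 60; y = λ·(59 - 60) - 31 ≡ 49. → (60, 49)
3A: (60, 49) + (59, 31). λ = (31 - 49)/(59 - 60) ≡ 43/60 mod 61. 60⁻¹ ≡ 60 (mod 61), so λ ≡ 18.
  x = λ² - 60 - 59 = 324 - 119 ≡ 22; y = λ·(60 - 22) - 49 ≡ 25. → (22, 25)
3A = (22, 25).
Next 3B:
Repeated addition: build up to 3B.
2B: tangent at (25, 18): λ = (3·25² + 30)/(2·18) ≡ 14/36. 36⁻¹ ≡ 39 (mod 61) since 36·39 = 1404 ≡ 1, so λ ≡ 14·39 ≡ 58.
  x = λ² - 25 - 25 = 3364 - 50 ≡ 20; y = λ·(25 - 20) - 18 ≡ 28. → (20, 28)
3B: (20, 28) + (25, 18). λ = (18 - 28)/(25 - 20) ≡ 51/5 mod 61. 5⁻¹ ≡ 49 (mod 61), so λ ≡ 59.
  x = λ² - 20 - 25 = 3481 - 45 ≡ 20; y = λ·(20 - 20) - 28 ≡ 33. → (20, 33)
3B = (20, 33).
Finally 3A + 3B:
(22, 25) + (20, 33). λ = (33 - 25)/(20 - 22) ≡ 8/59 mod 61. 59⁻¹ ≡ 30 (mod 61), so λ ≡ 57.
  x = λ² - 22 - 20 = 3249 - 42 ≡ 35; y = λ·(22 - 35) - 25 ≡ 27. → (35, 27)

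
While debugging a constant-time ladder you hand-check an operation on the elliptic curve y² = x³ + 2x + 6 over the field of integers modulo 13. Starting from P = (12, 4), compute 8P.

O

Repeated addition: build up to 8P.
2P: tangent at (12, 4): λ = (3·12² + 2)/(2·4) ≡ 5/8. 8⁻¹ ≡ 5 (mod 13), so λ ≡ 5·5 ≡ 12.
  x = λ² - 12 - 12 = 144 - 24 ≡ 3; y = λ·(12 - 3) - 4 ≡ 0. → (3, 0)
3P: (3, 0) + (12, 4). λ = (4 - 0)/(12 - 3) ≡ 4/9 mod 13. 9⁻¹ ≡ 3 (mod 13) since 9·3 = 27 ≡ 1, so λ ≡ 12.
  x = λ² - 3 - 12 = 144 - 15 ≡ 12; y = λ·(3 - 12) - 0 ≡ 9. → (12, 9)
4P: (12, 9) + (12, 4): same x and y₁ ≡ -y₂, so the sum is O.
5P: O + (12, 4) = (12, 4) (identity).
6P: tangent at (12, 4): λ = (3·12² + 2)/(2·4) ≡ 5/8. 8⁻¹ ≡ 5 (mod 13) since 8·5 = 40 ≡ 1, so λ ≡ 5·5 ≡ 12.
  x = λ² - 12 - 12 = 144 - 24 ≡ 3; y = λ·(12 - 3) - 4 ≡ 0. → (3, 0)
7P: (3, 0) + (12, 4). λ = (4 - 0)/(12 - 3) ≡ 4/9 mod 13. 9⁻¹ ≡ 3 (mod 13), so λ ≡ 12.
  x = λ² - 3 - 12 = 144 - 15 ≡ 12; y = λ·(3 - 12) - 0 ≡ 9. → (12, 9)
8P: (12, 9) + (12, 4): same x and y₁ ≡ -y₂, so the sum is O.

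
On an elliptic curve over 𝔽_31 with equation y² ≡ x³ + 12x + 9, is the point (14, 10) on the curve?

yes

y² = 10² ≡ 7; x³ + 12x + 9 = 2921 ≡ 7 (mod 31). 7 = 7.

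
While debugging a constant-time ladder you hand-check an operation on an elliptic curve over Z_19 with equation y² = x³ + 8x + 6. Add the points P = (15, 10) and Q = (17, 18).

(3, 0)

(15, 10) + (17, 18). λ = (18 - 10)/(17 - 15) ≡ 8/2 mod 19. 2⁻¹ ≡ 10 (mod 19), so λ ≡ 4.
  x = λ² - 15 - 17 = 16 - 32 ≡ 3; y = λ·(15 - 3) - 10 ≡ 0. → (3, 0)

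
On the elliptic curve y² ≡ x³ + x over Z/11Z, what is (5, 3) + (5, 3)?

tangent at (5, 3): λ = (3·5² + 1)/(2·3) ≡ 10/6. 6⁻¹ ≡ 2 (mod 11), so λ ≡ 10·2 ≡ 9.
  x = λ² - 5 - 5 = 81 - 10 ≡ 5; y = λ·(5 - 5) - 3 ≡ 8. → (5, 8)

(5, 8)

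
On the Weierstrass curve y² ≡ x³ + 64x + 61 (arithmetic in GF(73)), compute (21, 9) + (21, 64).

O

The two points share x = 21 and their y-coordinates satisfy 9 + 64 ≡ 0 (mod 73), so they are inverses. Their sum is O.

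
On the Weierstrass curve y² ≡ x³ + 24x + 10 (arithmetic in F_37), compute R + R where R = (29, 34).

(17, 15)

tangent at (29, 34): λ = (3·29² + 24)/(2·34) ≡ 31/31. 31⁻¹ ≡ 6 (mod 37), so λ ≡ 31·6 ≡ 1.
  x = λ² - 29 - 29 = 1 - 58 ≡ 17; y = λ·(29 - 17) - 34 ≡ 15. → (17, 15)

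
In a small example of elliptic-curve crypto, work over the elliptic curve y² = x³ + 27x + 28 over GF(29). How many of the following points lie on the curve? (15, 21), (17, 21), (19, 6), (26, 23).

(15, 21): 21² ≡ 6, rhs ≡ 9 → off.
(17, 21): 21² ≡ 6, rhs ≡ 6 → on.
(19, 6): 6² ≡ 7, rhs ≡ 5 → off.
(26, 23): 23² ≡ 7, rhs ≡ 7 → on.

2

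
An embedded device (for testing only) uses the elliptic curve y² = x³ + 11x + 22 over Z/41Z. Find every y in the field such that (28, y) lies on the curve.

x³ + 11x + 22 = 22282 ≡ 19 (mod 41).
19 is a non-residue mod 41; no y exists.

none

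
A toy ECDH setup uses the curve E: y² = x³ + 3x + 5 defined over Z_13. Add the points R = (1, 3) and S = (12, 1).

(1, 3) + (12, 1). λ = (1 - 3)/(12 - 1) ≡ 11/11 mod 13. 11⁻¹ ≡ 6 (mod 13), so λ ≡ 1.
  x = λ² - 1 - 12 = 1 - 13 ≡ 1; y = λ·(1 - 1) - 3 ≡ 10. → (1, 10)

(1, 10)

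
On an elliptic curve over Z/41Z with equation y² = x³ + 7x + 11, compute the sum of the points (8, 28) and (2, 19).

(23, 11)

(8, 28) + (2, 19). λ = (19 - 28)/(2 - 8) ≡ 32/35 mod 41. 35⁻¹ ≡ 34 (mod 41), so λ ≡ 22.
  x = λ² - 8 - 2 = 484 - 10 ≡ 23; y = λ·(8 - 23) - 28 ≡ 11. → (23, 11)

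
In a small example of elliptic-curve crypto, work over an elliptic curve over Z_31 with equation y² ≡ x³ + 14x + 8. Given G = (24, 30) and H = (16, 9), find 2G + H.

First 2G:
Repeated addition: build up to 2G.
2G: tangent at (24, 30): λ = (3·24² + 14)/(2·30) ≡ 6/29. 29⁻¹ ≡ 15 (mod 31), so λ ≡ 6·15 ≡ 28.
  x = λ² - 24 - 24 = 784 - 48 ≡ 23; y = λ·(24 - 23) - 30 ≡ 29. → (23, 29)
2G = (23, 29).
Finally 2G + H:
(23, 29) + (16, 9). λ = (9 - 29)/(16 - 23) ≡ 11/24 mod 31. 24⁻¹ ≡ 22 (mod 31), so λ ≡ 25.
  x = λ² - 23 - 16 = 625 - 39 ≡ 28; y = λ·(23 - 28) - 29 ≡ 1. → (28, 1)

(28, 1)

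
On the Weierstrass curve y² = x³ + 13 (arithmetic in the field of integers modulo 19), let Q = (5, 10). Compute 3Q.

Repeated addition: build up to 3Q.
2Q: tangent at (5, 10): λ = (3·5² + 0)/(2·10) ≡ 18/1. 1⁻¹ ≡ 1 (mod 19) since 1·1 = 1 ≡ 1, so λ ≡ 18·1 ≡ 18.
  x = λ² - 5 - 5 = 324 - 10 ≡ 10; y = λ·(5 - 10) - 10 ≡ 14. → (10, 14)
3Q: (10, 14) + (5, 10). λ = (10 - 14)/(5 - 10) ≡ 15/14 mod 19. 14⁻¹ ≡ 15 (mod 19) since 14·15 = 210 ≡ 1, so λ ≡ 16.
  x = λ² - 10 - 5 = 256 - 15 ≡ 13; y = λ·(10 - 13) - 14 ≡ 14. → (13, 14)

(13, 14)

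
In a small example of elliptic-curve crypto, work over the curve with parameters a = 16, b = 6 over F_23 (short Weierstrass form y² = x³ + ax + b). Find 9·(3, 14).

(10, 4)

Write G = (3, 14).
Double-and-add on 9 = (1001)₂. Start with G = (3, 14) for the leading 1-bit.
double: tangent at (3, 14): λ = (3·3² + 16)/(2·14) ≡ 20/5. 5⁻¹ ≡ 14 (mod 23), so λ ≡ 20·14 ≡ 4.
  x = λ² - 3 - 3 = 16 - 6 ≡ 10; y = λ·(3 - 10) - 14 ≡ 4. → (10, 4)
double: tangent at (10, 4): λ = (3·10² + 16)/(2·4) ≡ 17/8. 8⁻¹ ≡ 3 (mod 23), so λ ≡ 17·3 ≡ 5.
  x = λ² - 10 - 10 = 25 - 20 ≡ 5; y = λ·(10 - 5) - 4 ≡ 21. → (5, 21)
double: tangent at (5, 21): λ = (3·5² + 16)/(2·21) ≡ 22/19. 19⁻¹ ≡ 17 (mod 23) since 19·17 = 323 ≡ 1, so λ ≡ 22·17 ≡ 6.
  x = λ² - 5 - 5 = 36 - 10 ≡ 3; y = λ·(5 - 3) - 21 ≡ 14. → (3, 14)
add G: tangent at (3, 14): λ = (3·3² + 16)/(2·14) ≡ 20/5. 5⁻¹ ≡ 14 (mod 23), so λ ≡ 20·14 ≡ 4.
  x = λ² - 3 - 3 = 16 - 6 ≡ 10; y = λ·(3 - 10) - 14 ≡ 4. → (10, 4)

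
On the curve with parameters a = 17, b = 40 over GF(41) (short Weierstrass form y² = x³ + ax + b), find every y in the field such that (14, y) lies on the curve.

none

x³ + 17x + 40 = 3022 ≡ 29 (mod 41).
29 is a non-residue mod 41; no y exists.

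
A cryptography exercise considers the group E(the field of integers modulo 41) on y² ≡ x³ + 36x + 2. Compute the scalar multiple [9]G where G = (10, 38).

(38, 21)

Repeated addition: build up to 9G.
2G: tangent at (10, 38): λ = (3·10² + 36)/(2·38) ≡ 8/35. 35⁻¹ ≡ 34 (mod 41), so λ ≡ 8·34 ≡ 26.
  x = λ² - 10 - 10 = 676 - 20 ≡ 0; y = λ·(10 - 0) - 38 ≡ 17. → (0, 17)
3G: (0, 17) + (10, 38). λ = (38 - 17)/(10 - 0) ≡ 21/10 mod 41. 10⁻¹ ≡ 37 (mod 41), so λ ≡ 39.
  x = λ² - 0 - 10 = 1521 - 10 ≡ 35; y = λ·(0 - 35) - 17 ≡ 12. → (35, 12)
4G: (35, 12) + (10, 38). λ = (38 - 12)/(10 - 35) ≡ 26/16 mod 41. 16⁻¹ ≡ 18 (mod 41) since 16·18 = 288 ≡ 1, so λ ≡ 17.
  x = λ² - 35 - 10 = 289 - 45 ≡ 39; y = λ·(35 - 39) - 12 ≡ 2. → (39, 2)
5G: (39, 2) + (10, 38). λ = (38 - 2)/(10 - 39) ≡ 36/12 mod 41. 12⁻¹ ≡ 24 (mod 41), so λ ≡ 3.
  x = λ² - 39 - 10 = 9 - 49 ≡ 1; y = λ·(39 - 1) - 2 ≡ 30. → (1, 30)
6G: (1, 30) + (10, 38). λ = (38 - 30)/(10 - 1) ≡ 8/9 mod 41. 9⁻¹ ≡ 32 (mod 41) since 9·32 = 288 ≡ 1, so λ ≡ 10.
  x = λ² - 1 - 10 = 100 - 11 ≡ 7; y = λ·(1 - 7) - 30 ≡ 33. → (7, 33)
7G: (7, 33) + (10, 38). λ = (38 - 33)/(10 - 7) ≡ 5/3 mod 41. 3⁻¹ ≡ 14 (mod 41) since 3·14 = 42 ≡ 1, so λ ≡ 29.
  x = λ² - 7 - 10 = 841 - 17 ≡ 4; y = λ·(7 - 4) - 33 ≡ 13. → (4, 13)
8G: (4, 13) + (10, 38). λ = (38 - 13)/(10 - 4) ≡ 25/6 mod 41. 6⁻¹ ≡ 7 (mod 41), so λ ≡ 11.
  x = λ² - 4 - 10 = 121 - 14 ≡ 25; y = λ·(4 - 25) - 13 ≡ 2. → (25, 2)
9G: (25, 2) + (10, 38). λ = (38 - 2)/(10 - 25) ≡ 36/26 mod 41. 26⁻¹ ≡ 30 (mod 41), so λ ≡ 14.
  x = λ² - 25 - 10 = 196 - 35 ≡ 38; y = λ·(25 - 38) - 2 ≡ 21. → (38, 21)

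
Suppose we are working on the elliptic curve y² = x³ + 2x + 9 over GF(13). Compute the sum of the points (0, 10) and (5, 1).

(5, 12)

(0, 10) + (5, 1). λ = (1 - 10)/(5 - 0) ≡ 4/5 mod 13. 5⁻¹ ≡ 8 (mod 13) since 5·8 = 40 ≡ 1, so λ ≡ 6.
  x = λ² - 0 - 5 = 36 - 5 ≡ 5; y = λ·(0 - 5) - 10 ≡ 12. → (5, 12)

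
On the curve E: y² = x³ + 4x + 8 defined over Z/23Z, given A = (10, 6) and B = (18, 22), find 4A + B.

(2, 1)

First 4A:
Double-and-add on 4 = (100)₂. Start with A = (10, 6) for the leading 1-bit.
double: tangent at (10, 6): λ = (3·10² + 4)/(2·6) ≡ 5/12. 12⁻¹ ≡ 2 (mod 23) since 12·2 = 24 ≡ 1, so λ ≡ 5·2 ≡ 10.
  x = λ² - 10 - 10 = 100 - 20 ≡ 11; y = λ·(10 - 11) - 6 ≡ 7. → (11, 7)
double: tangent at (11, 7): λ = (3·11² + 4)/(2·7) ≡ 22/14. 14⁻¹ ≡ 5 (mod 23) since 14·5 = 70 ≡ 1, so λ ≡ 22·5 ≡ 18.
  x = λ² - 11 - 11 = 324 - 22 ≡ 3; y = λ·(11 - 3) - 7 ≡ 22. → (3, 22)
4A = (3, 22).
Finally 4A + B:
(3, 22) + (18, 22). λ = (22 - 22)/(18 - 3) ≡ 0/15 mod 23. 15⁻¹ ≡ 20 (mod 23), so λ ≡ 0.
  x = λ² - 3 - 18 = 0 - 21 ≡ 2; y = λ·(3 - 2) - 22 ≡ 1. → (2, 1)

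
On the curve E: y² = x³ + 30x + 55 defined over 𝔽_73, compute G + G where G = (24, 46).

tangent at (24, 46): λ = (3·24² + 30)/(2·46) ≡ 6/19. 19⁻¹ ≡ 50 (mod 73), so λ ≡ 6·50 ≡ 8.
  x = λ² - 24 - 24 = 64 - 48 ≡ 16; y = λ·(24 - 16) - 46 ≡ 18. → (16, 18)

(16, 18)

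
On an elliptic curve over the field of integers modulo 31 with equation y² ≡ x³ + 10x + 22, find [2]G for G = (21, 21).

tangent at (21, 21): λ = (3·21² + 10)/(2·21) ≡ 0/11. 11⁻¹ ≡ 17 (mod 31), so λ ≡ 0·17 ≡ 0.
  x = λ² - 21 - 21 = 0 - 42 ≡ 20; y = λ·(21 - 20) - 21 ≡ 10. → (20, 10)

(20, 10)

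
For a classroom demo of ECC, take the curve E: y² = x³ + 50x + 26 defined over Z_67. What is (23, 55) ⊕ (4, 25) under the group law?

(54, 23)

(23, 55) + (4, 25). λ = (25 - 55)/(4 - 23) ≡ 37/48 mod 67. 48⁻¹ ≡ 7 (mod 67), so λ ≡ 58.
  x = λ² - 23 - 4 = 3364 - 27 ≡ 54; y = λ·(23 - 54) - 55 ≡ 23. → (54, 23)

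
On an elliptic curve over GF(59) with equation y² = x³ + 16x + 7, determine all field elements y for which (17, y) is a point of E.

0

x³ + 16x + 7 = 5192 ≡ 0 (mod 59).
Only y = 0 satisfies y² ≡ 0.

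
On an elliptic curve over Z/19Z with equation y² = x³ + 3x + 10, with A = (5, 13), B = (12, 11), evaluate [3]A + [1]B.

First 3A:
Repeated addition: build up to 3A.
2A: tangent at (5, 13): λ = (3·5² + 3)/(2·13) ≡ 2/7. 7⁻¹ ≡ 11 (mod 19), so λ ≡ 2·11 ≡ 3.
  x = λ² - 5 - 5 = 9 - 10 ≡ 18; y = λ·(5 - 18) - 13 ≡ 5. → (18, 5)
3A: (18, 5) + (5, 13). λ = (13 - 5)/(5 - 18) ≡ 8/6 mod 19. 6⁻¹ ≡ 16 (mod 19) since 6·16 = 96 ≡ 1, so λ ≡ 14.
  x = λ² - 18 - 5 = 196 - 23 ≡ 2; y = λ·(18 - 2) - 5 ≡ 10. → (2, 10)
3A = (2, 10).
Finally 3A + B:
(2, 10) + (12, 11). λ = (11 - 10)/(12 - 2) ≡ 1/10 mod 19. 10⁻¹ ≡ 2 (mod 19), so λ ≡ 2.
  x = λ² - 2 - 12 = 4 - 14 ≡ 9; y = λ·(2 - 9) - 10 ≡ 14. → (9, 14)

(9, 14)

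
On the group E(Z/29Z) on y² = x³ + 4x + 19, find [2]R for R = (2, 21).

(26, 3)

tangent at (2, 21): λ = (3·2² + 4)/(2·21) ≡ 16/13. 13⁻¹ ≡ 9 (mod 29), so λ ≡ 16·9 ≡ 28.
  x = λ² - 2 - 2 = 784 - 4 ≡ 26; y = λ·(2 - 26) - 21 ≡ 3. → (26, 3)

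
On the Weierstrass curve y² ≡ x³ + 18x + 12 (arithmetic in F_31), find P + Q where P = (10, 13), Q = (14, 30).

(27, 0)

(10, 13) + (14, 30). λ = (30 - 13)/(14 - 10) ≡ 17/4 mod 31. 4⁻¹ ≡ 8 (mod 31) since 4·8 = 32 ≡ 1, so λ ≡ 12.
  x = λ² - 10 - 14 = 144 - 24 ≡ 27; y = λ·(10 - 27) - 13 ≡ 0. → (27, 0)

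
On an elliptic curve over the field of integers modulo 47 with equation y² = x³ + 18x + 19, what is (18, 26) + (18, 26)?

(17, 31)

tangent at (18, 26): λ = (3·18² + 18)/(2·26) ≡ 3/5. 5⁻¹ ≡ 19 (mod 47), so λ ≡ 3·19 ≡ 10.
  x = λ² - 18 - 18 = 100 - 36 ≡ 17; y = λ·(18 - 17) - 26 ≡ 31. → (17, 31)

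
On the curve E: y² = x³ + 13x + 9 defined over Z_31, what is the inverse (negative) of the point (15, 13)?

(15, 18)

-(15, 13) = (15, -13 mod 31) = (15, 18).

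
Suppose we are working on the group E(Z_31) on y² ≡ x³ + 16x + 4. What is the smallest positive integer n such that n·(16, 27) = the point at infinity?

6

2P: tangent at (16, 27): λ = (3·16² + 16)/(2·27) ≡ 9/23. 23⁻¹ ≡ 27 (mod 31) since 23·27 = 621 ≡ 1, so λ ≡ 9·27 ≡ 26.
  x = λ² - 16 - 16 = 676 - 32 ≡ 24; y = λ·(16 - 24) - 27 ≡ 13. → (24, 13)
3P: (24, 13) + (16, 27). λ = (27 - 13)/(16 - 24) ≡ 14/23 mod 31. 23⁻¹ ≡ 27 (mod 31), so λ ≡ 6.
  x = λ² - 24 - 16 = 36 - 40 ≡ 27; y = λ·(24 - 27) - 13 ≡ 0. → (27, 0)
4P: (27, 0) + (16, 27). λ = (27 - 0)/(16 - 27) ≡ 27/20 mod 31. 20⁻¹ ≡ 14 (mod 31) since 20·14 = 280 ≡ 1, so λ ≡ 6.
  x = λ² - 27 - 16 = 36 - 43 ≡ 24; y = λ·(27 - 24) - 0 ≡ 18. → (24, 18)
5P: (24, 18) + (16, 27). λ = (27 - 18)/(16 - 24) ≡ 9/23 mod 31. 23⁻¹ ≡ 27 (mod 31) since 23·27 = 621 ≡ 1, so λ ≡ 26.
  x = λ² - 24 - 16 = 676 - 40 ≡ 16; y = λ·(24 - 16) - 18 ≡ 4. → (16, 4)
6P: (16, 4) + (16, 27): same x and y₁ ≡ -y₂, so the sum is the point at infinity.
6P = the point at infinity, so the order is 6.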